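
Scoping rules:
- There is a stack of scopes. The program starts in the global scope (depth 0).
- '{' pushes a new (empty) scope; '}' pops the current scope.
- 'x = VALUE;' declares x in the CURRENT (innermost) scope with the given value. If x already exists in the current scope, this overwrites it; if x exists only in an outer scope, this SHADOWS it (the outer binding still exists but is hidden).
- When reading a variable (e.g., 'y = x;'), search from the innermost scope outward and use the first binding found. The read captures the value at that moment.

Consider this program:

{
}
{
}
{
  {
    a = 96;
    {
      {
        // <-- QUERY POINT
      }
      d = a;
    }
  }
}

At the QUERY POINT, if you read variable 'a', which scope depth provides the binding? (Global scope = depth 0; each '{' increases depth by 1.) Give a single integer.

Step 1: enter scope (depth=1)
Step 2: exit scope (depth=0)
Step 3: enter scope (depth=1)
Step 4: exit scope (depth=0)
Step 5: enter scope (depth=1)
Step 6: enter scope (depth=2)
Step 7: declare a=96 at depth 2
Step 8: enter scope (depth=3)
Step 9: enter scope (depth=4)
Visible at query point: a=96

Answer: 2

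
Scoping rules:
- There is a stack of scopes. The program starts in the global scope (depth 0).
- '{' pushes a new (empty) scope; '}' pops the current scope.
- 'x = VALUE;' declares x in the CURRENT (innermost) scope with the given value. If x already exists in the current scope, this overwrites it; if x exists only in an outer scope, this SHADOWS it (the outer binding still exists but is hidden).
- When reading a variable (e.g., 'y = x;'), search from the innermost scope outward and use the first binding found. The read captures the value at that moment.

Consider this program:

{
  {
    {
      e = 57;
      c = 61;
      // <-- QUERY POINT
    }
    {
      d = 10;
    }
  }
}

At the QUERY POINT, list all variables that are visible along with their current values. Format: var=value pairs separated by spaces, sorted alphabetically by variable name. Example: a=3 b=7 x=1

Answer: c=61 e=57

Derivation:
Step 1: enter scope (depth=1)
Step 2: enter scope (depth=2)
Step 3: enter scope (depth=3)
Step 4: declare e=57 at depth 3
Step 5: declare c=61 at depth 3
Visible at query point: c=61 e=57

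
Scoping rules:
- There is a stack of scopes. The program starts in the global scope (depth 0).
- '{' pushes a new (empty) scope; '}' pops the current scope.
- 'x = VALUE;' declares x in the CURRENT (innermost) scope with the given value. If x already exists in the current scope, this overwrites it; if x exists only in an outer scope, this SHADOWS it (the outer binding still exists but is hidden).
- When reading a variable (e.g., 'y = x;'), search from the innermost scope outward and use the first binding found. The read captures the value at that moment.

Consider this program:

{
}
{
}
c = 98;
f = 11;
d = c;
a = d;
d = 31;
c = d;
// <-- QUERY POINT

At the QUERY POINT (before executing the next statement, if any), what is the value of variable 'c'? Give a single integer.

Step 1: enter scope (depth=1)
Step 2: exit scope (depth=0)
Step 3: enter scope (depth=1)
Step 4: exit scope (depth=0)
Step 5: declare c=98 at depth 0
Step 6: declare f=11 at depth 0
Step 7: declare d=(read c)=98 at depth 0
Step 8: declare a=(read d)=98 at depth 0
Step 9: declare d=31 at depth 0
Step 10: declare c=(read d)=31 at depth 0
Visible at query point: a=98 c=31 d=31 f=11

Answer: 31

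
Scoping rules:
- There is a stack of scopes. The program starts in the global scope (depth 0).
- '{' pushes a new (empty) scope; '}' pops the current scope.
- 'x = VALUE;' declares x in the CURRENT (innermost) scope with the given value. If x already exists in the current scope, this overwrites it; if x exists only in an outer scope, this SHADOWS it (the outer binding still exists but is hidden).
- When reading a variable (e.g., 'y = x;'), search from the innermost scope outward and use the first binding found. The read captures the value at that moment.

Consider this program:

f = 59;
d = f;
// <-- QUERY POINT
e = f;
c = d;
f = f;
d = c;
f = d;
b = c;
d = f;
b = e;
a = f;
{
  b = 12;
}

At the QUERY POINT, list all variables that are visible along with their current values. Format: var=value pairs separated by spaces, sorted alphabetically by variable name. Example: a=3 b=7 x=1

Answer: d=59 f=59

Derivation:
Step 1: declare f=59 at depth 0
Step 2: declare d=(read f)=59 at depth 0
Visible at query point: d=59 f=59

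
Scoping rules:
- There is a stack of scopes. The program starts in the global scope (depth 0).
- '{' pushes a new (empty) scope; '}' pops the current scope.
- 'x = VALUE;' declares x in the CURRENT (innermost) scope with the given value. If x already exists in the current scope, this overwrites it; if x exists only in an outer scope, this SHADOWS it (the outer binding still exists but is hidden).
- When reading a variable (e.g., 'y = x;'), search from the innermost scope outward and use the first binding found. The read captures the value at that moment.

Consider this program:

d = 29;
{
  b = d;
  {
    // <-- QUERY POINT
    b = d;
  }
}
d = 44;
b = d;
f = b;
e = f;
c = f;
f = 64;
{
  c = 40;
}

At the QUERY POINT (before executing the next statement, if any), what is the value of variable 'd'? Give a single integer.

Answer: 29

Derivation:
Step 1: declare d=29 at depth 0
Step 2: enter scope (depth=1)
Step 3: declare b=(read d)=29 at depth 1
Step 4: enter scope (depth=2)
Visible at query point: b=29 d=29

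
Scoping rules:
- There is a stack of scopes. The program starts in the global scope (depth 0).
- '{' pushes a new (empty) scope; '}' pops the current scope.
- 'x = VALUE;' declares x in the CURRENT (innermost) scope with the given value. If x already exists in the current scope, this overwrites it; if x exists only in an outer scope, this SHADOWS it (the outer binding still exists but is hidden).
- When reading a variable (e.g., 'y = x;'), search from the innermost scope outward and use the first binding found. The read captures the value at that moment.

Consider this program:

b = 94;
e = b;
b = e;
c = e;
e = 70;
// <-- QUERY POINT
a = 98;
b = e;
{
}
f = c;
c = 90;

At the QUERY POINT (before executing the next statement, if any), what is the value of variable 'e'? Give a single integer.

Step 1: declare b=94 at depth 0
Step 2: declare e=(read b)=94 at depth 0
Step 3: declare b=(read e)=94 at depth 0
Step 4: declare c=(read e)=94 at depth 0
Step 5: declare e=70 at depth 0
Visible at query point: b=94 c=94 e=70

Answer: 70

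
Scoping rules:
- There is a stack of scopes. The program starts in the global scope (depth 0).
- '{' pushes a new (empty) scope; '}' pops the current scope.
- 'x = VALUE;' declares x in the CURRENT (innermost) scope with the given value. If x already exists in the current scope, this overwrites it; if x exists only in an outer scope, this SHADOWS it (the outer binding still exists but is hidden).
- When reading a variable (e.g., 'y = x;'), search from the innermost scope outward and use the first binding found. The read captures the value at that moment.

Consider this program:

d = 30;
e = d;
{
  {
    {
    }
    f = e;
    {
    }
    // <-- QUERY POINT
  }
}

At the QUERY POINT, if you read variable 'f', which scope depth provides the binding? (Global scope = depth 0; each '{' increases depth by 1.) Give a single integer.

Step 1: declare d=30 at depth 0
Step 2: declare e=(read d)=30 at depth 0
Step 3: enter scope (depth=1)
Step 4: enter scope (depth=2)
Step 5: enter scope (depth=3)
Step 6: exit scope (depth=2)
Step 7: declare f=(read e)=30 at depth 2
Step 8: enter scope (depth=3)
Step 9: exit scope (depth=2)
Visible at query point: d=30 e=30 f=30

Answer: 2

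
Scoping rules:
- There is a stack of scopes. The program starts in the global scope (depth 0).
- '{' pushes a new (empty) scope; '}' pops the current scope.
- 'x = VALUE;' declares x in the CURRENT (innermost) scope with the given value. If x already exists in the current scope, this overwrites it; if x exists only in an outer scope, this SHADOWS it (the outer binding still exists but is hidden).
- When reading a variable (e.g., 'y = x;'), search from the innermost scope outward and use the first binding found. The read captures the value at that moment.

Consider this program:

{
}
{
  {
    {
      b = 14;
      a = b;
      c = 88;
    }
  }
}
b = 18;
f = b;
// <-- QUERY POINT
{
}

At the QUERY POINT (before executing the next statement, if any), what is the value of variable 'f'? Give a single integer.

Answer: 18

Derivation:
Step 1: enter scope (depth=1)
Step 2: exit scope (depth=0)
Step 3: enter scope (depth=1)
Step 4: enter scope (depth=2)
Step 5: enter scope (depth=3)
Step 6: declare b=14 at depth 3
Step 7: declare a=(read b)=14 at depth 3
Step 8: declare c=88 at depth 3
Step 9: exit scope (depth=2)
Step 10: exit scope (depth=1)
Step 11: exit scope (depth=0)
Step 12: declare b=18 at depth 0
Step 13: declare f=(read b)=18 at depth 0
Visible at query point: b=18 f=18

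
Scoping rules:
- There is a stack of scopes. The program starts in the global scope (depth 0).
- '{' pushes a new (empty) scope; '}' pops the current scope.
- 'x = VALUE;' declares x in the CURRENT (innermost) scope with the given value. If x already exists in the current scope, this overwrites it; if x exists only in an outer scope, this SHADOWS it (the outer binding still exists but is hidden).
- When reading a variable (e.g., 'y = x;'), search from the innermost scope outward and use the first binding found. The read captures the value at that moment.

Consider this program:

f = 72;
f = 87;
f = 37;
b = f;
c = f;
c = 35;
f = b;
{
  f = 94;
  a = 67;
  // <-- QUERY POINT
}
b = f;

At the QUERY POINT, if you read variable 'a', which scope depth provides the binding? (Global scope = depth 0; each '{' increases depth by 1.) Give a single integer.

Step 1: declare f=72 at depth 0
Step 2: declare f=87 at depth 0
Step 3: declare f=37 at depth 0
Step 4: declare b=(read f)=37 at depth 0
Step 5: declare c=(read f)=37 at depth 0
Step 6: declare c=35 at depth 0
Step 7: declare f=(read b)=37 at depth 0
Step 8: enter scope (depth=1)
Step 9: declare f=94 at depth 1
Step 10: declare a=67 at depth 1
Visible at query point: a=67 b=37 c=35 f=94

Answer: 1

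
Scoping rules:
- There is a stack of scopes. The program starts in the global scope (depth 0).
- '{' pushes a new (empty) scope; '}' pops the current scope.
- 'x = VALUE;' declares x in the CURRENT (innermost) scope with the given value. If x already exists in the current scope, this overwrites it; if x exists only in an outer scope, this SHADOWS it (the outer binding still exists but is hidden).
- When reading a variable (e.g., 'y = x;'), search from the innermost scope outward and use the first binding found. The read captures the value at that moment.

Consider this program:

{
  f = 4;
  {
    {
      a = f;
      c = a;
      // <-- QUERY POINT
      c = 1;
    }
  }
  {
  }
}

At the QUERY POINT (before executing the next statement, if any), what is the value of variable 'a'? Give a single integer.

Answer: 4

Derivation:
Step 1: enter scope (depth=1)
Step 2: declare f=4 at depth 1
Step 3: enter scope (depth=2)
Step 4: enter scope (depth=3)
Step 5: declare a=(read f)=4 at depth 3
Step 6: declare c=(read a)=4 at depth 3
Visible at query point: a=4 c=4 f=4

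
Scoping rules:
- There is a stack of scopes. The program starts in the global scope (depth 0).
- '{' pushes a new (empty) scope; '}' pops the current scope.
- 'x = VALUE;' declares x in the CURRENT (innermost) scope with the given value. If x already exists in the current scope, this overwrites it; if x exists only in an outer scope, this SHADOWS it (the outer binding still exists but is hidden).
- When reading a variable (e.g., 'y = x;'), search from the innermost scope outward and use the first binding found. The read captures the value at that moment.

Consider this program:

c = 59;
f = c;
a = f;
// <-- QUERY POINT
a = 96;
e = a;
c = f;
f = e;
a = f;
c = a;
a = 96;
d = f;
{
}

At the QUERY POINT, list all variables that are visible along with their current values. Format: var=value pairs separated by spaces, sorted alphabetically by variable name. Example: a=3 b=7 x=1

Answer: a=59 c=59 f=59

Derivation:
Step 1: declare c=59 at depth 0
Step 2: declare f=(read c)=59 at depth 0
Step 3: declare a=(read f)=59 at depth 0
Visible at query point: a=59 c=59 f=59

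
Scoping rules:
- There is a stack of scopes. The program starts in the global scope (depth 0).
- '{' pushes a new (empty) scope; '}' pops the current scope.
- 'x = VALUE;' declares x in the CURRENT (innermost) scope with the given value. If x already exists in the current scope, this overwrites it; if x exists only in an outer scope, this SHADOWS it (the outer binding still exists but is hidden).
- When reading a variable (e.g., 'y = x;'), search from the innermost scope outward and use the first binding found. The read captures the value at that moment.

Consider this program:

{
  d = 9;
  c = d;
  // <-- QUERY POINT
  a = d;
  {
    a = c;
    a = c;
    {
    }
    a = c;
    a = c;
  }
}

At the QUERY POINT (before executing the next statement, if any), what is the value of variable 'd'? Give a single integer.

Step 1: enter scope (depth=1)
Step 2: declare d=9 at depth 1
Step 3: declare c=(read d)=9 at depth 1
Visible at query point: c=9 d=9

Answer: 9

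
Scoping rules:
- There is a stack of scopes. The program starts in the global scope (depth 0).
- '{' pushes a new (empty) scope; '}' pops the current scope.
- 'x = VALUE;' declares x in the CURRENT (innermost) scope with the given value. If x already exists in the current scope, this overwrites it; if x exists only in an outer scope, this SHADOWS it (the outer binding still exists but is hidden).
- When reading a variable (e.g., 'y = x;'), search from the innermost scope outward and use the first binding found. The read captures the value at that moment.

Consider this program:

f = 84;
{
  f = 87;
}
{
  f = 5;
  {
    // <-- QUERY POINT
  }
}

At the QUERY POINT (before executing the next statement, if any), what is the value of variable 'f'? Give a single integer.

Step 1: declare f=84 at depth 0
Step 2: enter scope (depth=1)
Step 3: declare f=87 at depth 1
Step 4: exit scope (depth=0)
Step 5: enter scope (depth=1)
Step 6: declare f=5 at depth 1
Step 7: enter scope (depth=2)
Visible at query point: f=5

Answer: 5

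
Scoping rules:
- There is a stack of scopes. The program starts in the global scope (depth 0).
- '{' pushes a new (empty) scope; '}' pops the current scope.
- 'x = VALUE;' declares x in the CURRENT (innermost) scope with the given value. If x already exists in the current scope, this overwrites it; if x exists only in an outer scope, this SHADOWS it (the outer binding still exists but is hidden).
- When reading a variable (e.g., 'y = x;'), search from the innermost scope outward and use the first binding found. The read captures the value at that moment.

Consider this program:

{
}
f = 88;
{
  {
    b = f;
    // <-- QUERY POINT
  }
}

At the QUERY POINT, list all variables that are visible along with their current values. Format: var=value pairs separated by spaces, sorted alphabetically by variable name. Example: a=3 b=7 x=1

Step 1: enter scope (depth=1)
Step 2: exit scope (depth=0)
Step 3: declare f=88 at depth 0
Step 4: enter scope (depth=1)
Step 5: enter scope (depth=2)
Step 6: declare b=(read f)=88 at depth 2
Visible at query point: b=88 f=88

Answer: b=88 f=88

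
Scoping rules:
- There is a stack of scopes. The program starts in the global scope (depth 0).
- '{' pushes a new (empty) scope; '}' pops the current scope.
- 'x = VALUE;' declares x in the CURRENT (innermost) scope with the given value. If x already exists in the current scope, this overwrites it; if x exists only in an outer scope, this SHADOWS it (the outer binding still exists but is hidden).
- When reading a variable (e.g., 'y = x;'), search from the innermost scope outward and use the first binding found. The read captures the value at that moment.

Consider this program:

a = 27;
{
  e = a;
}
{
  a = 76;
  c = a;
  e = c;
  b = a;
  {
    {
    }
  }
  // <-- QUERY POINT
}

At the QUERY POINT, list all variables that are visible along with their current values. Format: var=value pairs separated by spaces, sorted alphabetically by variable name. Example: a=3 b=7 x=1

Answer: a=76 b=76 c=76 e=76

Derivation:
Step 1: declare a=27 at depth 0
Step 2: enter scope (depth=1)
Step 3: declare e=(read a)=27 at depth 1
Step 4: exit scope (depth=0)
Step 5: enter scope (depth=1)
Step 6: declare a=76 at depth 1
Step 7: declare c=(read a)=76 at depth 1
Step 8: declare e=(read c)=76 at depth 1
Step 9: declare b=(read a)=76 at depth 1
Step 10: enter scope (depth=2)
Step 11: enter scope (depth=3)
Step 12: exit scope (depth=2)
Step 13: exit scope (depth=1)
Visible at query point: a=76 b=76 c=76 e=76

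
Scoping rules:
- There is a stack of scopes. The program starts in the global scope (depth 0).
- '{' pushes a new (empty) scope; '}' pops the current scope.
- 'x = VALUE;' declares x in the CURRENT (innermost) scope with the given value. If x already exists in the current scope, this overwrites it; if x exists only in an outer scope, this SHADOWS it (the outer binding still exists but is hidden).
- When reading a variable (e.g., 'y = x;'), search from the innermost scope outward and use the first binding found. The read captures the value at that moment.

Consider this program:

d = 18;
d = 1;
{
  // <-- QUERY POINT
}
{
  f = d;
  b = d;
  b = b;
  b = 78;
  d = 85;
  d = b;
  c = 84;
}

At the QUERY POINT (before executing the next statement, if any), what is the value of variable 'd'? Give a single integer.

Answer: 1

Derivation:
Step 1: declare d=18 at depth 0
Step 2: declare d=1 at depth 0
Step 3: enter scope (depth=1)
Visible at query point: d=1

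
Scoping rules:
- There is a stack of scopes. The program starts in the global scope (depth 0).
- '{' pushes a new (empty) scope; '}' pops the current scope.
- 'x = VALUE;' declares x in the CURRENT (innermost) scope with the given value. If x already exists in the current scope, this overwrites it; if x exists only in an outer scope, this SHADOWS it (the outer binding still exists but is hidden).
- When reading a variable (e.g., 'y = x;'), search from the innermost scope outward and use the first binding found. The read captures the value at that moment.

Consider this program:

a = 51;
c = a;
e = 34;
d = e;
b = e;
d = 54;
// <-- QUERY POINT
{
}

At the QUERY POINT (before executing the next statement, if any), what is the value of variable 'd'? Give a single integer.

Step 1: declare a=51 at depth 0
Step 2: declare c=(read a)=51 at depth 0
Step 3: declare e=34 at depth 0
Step 4: declare d=(read e)=34 at depth 0
Step 5: declare b=(read e)=34 at depth 0
Step 6: declare d=54 at depth 0
Visible at query point: a=51 b=34 c=51 d=54 e=34

Answer: 54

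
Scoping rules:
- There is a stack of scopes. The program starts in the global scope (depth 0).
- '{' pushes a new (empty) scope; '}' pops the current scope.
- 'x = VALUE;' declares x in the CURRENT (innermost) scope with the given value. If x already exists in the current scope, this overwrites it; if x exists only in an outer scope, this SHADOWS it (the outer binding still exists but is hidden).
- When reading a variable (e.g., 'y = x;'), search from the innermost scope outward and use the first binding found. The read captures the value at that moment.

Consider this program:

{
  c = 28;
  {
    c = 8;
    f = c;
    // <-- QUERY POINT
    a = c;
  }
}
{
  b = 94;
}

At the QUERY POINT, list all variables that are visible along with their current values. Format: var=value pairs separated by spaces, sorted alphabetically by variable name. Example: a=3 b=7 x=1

Step 1: enter scope (depth=1)
Step 2: declare c=28 at depth 1
Step 3: enter scope (depth=2)
Step 4: declare c=8 at depth 2
Step 5: declare f=(read c)=8 at depth 2
Visible at query point: c=8 f=8

Answer: c=8 f=8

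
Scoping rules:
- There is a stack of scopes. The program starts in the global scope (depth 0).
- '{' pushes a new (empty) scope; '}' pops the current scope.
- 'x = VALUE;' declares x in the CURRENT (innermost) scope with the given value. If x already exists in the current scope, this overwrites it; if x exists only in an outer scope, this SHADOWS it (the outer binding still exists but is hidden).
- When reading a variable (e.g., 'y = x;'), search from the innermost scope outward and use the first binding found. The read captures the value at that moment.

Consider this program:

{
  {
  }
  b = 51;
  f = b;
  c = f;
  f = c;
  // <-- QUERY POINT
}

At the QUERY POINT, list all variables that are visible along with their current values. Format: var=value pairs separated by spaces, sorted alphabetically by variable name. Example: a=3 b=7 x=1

Step 1: enter scope (depth=1)
Step 2: enter scope (depth=2)
Step 3: exit scope (depth=1)
Step 4: declare b=51 at depth 1
Step 5: declare f=(read b)=51 at depth 1
Step 6: declare c=(read f)=51 at depth 1
Step 7: declare f=(read c)=51 at depth 1
Visible at query point: b=51 c=51 f=51

Answer: b=51 c=51 f=51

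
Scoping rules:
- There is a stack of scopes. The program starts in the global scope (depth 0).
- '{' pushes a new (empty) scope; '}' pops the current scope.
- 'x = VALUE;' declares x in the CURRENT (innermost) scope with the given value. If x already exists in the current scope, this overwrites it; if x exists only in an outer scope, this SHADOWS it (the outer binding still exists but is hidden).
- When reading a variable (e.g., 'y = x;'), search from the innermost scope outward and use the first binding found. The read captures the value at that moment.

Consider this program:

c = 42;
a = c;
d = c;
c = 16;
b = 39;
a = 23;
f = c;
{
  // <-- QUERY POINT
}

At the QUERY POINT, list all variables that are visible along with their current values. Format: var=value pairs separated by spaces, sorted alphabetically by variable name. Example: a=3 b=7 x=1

Answer: a=23 b=39 c=16 d=42 f=16

Derivation:
Step 1: declare c=42 at depth 0
Step 2: declare a=(read c)=42 at depth 0
Step 3: declare d=(read c)=42 at depth 0
Step 4: declare c=16 at depth 0
Step 5: declare b=39 at depth 0
Step 6: declare a=23 at depth 0
Step 7: declare f=(read c)=16 at depth 0
Step 8: enter scope (depth=1)
Visible at query point: a=23 b=39 c=16 d=42 f=16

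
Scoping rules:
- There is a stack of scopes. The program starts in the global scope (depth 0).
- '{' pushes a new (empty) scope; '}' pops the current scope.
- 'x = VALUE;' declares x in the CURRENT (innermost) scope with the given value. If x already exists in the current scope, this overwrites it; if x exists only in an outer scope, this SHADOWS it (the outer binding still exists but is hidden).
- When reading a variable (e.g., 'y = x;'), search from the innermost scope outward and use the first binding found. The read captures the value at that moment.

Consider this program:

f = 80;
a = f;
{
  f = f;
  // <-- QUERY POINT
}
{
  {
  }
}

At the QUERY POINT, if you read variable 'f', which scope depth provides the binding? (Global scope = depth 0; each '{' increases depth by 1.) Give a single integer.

Step 1: declare f=80 at depth 0
Step 2: declare a=(read f)=80 at depth 0
Step 3: enter scope (depth=1)
Step 4: declare f=(read f)=80 at depth 1
Visible at query point: a=80 f=80

Answer: 1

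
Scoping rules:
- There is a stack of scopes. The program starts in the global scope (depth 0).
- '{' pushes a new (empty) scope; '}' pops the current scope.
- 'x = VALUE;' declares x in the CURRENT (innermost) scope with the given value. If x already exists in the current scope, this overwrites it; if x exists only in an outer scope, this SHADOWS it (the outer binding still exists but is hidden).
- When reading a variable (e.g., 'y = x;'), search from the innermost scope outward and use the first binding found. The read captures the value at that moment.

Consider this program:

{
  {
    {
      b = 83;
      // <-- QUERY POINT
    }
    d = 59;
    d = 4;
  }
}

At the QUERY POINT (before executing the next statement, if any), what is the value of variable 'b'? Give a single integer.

Answer: 83

Derivation:
Step 1: enter scope (depth=1)
Step 2: enter scope (depth=2)
Step 3: enter scope (depth=3)
Step 4: declare b=83 at depth 3
Visible at query point: b=83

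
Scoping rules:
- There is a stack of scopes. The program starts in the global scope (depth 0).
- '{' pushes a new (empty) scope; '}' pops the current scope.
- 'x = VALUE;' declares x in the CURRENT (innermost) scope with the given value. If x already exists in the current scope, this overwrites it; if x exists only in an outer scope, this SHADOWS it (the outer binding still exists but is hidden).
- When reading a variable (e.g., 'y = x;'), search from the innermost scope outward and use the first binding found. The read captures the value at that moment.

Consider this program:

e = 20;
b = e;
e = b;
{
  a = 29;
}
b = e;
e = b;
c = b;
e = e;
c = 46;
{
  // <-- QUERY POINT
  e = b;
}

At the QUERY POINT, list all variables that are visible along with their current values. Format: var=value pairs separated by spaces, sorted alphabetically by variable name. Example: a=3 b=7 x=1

Answer: b=20 c=46 e=20

Derivation:
Step 1: declare e=20 at depth 0
Step 2: declare b=(read e)=20 at depth 0
Step 3: declare e=(read b)=20 at depth 0
Step 4: enter scope (depth=1)
Step 5: declare a=29 at depth 1
Step 6: exit scope (depth=0)
Step 7: declare b=(read e)=20 at depth 0
Step 8: declare e=(read b)=20 at depth 0
Step 9: declare c=(read b)=20 at depth 0
Step 10: declare e=(read e)=20 at depth 0
Step 11: declare c=46 at depth 0
Step 12: enter scope (depth=1)
Visible at query point: b=20 c=46 e=20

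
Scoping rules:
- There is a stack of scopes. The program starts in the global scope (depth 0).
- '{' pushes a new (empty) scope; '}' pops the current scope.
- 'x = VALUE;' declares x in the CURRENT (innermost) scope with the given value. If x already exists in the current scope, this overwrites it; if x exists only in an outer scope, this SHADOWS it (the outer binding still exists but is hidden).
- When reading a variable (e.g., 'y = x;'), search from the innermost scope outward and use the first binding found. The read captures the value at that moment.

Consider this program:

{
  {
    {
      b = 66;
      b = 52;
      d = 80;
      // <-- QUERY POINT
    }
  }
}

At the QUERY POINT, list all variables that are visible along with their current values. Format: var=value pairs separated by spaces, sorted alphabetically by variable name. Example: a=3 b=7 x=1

Step 1: enter scope (depth=1)
Step 2: enter scope (depth=2)
Step 3: enter scope (depth=3)
Step 4: declare b=66 at depth 3
Step 5: declare b=52 at depth 3
Step 6: declare d=80 at depth 3
Visible at query point: b=52 d=80

Answer: b=52 d=80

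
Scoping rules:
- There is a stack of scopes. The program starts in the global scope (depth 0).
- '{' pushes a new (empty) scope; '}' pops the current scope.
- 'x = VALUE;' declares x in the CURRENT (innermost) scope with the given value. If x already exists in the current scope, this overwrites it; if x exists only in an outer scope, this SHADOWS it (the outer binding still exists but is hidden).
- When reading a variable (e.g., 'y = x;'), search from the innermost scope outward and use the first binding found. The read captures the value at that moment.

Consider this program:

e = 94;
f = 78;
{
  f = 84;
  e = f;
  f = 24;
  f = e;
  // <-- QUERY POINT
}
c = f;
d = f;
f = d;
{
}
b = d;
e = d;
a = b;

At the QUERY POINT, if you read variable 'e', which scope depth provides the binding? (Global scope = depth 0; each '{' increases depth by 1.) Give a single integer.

Step 1: declare e=94 at depth 0
Step 2: declare f=78 at depth 0
Step 3: enter scope (depth=1)
Step 4: declare f=84 at depth 1
Step 5: declare e=(read f)=84 at depth 1
Step 6: declare f=24 at depth 1
Step 7: declare f=(read e)=84 at depth 1
Visible at query point: e=84 f=84

Answer: 1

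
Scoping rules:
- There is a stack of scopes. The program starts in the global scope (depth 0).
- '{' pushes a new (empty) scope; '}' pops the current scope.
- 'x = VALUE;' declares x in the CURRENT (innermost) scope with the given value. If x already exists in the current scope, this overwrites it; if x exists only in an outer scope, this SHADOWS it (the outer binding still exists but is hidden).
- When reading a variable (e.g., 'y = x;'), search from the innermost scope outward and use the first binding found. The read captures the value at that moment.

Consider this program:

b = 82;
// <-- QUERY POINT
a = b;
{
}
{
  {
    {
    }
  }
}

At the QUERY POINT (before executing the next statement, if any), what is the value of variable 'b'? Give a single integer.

Step 1: declare b=82 at depth 0
Visible at query point: b=82

Answer: 82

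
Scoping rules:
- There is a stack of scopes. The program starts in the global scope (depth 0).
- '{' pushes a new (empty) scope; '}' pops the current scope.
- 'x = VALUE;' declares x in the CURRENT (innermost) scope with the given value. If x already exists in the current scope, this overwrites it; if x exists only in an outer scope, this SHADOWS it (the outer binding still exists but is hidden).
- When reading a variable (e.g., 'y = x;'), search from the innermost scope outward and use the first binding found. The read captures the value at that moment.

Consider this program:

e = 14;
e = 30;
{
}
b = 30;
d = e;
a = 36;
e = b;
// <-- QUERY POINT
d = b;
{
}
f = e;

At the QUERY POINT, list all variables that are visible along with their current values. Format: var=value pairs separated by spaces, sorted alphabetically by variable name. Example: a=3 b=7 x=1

Answer: a=36 b=30 d=30 e=30

Derivation:
Step 1: declare e=14 at depth 0
Step 2: declare e=30 at depth 0
Step 3: enter scope (depth=1)
Step 4: exit scope (depth=0)
Step 5: declare b=30 at depth 0
Step 6: declare d=(read e)=30 at depth 0
Step 7: declare a=36 at depth 0
Step 8: declare e=(read b)=30 at depth 0
Visible at query point: a=36 b=30 d=30 e=30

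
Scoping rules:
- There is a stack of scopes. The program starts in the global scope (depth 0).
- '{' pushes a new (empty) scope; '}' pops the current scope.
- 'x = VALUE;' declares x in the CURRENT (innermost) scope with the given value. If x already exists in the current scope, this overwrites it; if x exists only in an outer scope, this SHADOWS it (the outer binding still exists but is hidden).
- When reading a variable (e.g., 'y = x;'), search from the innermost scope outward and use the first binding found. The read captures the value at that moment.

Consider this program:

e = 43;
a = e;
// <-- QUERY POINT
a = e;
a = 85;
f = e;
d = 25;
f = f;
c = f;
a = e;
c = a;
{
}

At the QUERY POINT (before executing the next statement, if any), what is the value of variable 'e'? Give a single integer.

Answer: 43

Derivation:
Step 1: declare e=43 at depth 0
Step 2: declare a=(read e)=43 at depth 0
Visible at query point: a=43 e=43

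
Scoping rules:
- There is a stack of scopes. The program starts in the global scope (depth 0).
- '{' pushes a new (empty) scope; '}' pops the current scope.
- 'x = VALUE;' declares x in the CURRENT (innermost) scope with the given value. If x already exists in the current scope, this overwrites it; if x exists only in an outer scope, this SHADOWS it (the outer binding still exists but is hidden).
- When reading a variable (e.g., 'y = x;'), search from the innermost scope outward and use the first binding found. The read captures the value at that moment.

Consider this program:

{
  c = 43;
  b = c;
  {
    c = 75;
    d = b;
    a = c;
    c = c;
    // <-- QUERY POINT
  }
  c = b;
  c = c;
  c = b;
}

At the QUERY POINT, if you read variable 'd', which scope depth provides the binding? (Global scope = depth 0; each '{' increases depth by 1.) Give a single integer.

Step 1: enter scope (depth=1)
Step 2: declare c=43 at depth 1
Step 3: declare b=(read c)=43 at depth 1
Step 4: enter scope (depth=2)
Step 5: declare c=75 at depth 2
Step 6: declare d=(read b)=43 at depth 2
Step 7: declare a=(read c)=75 at depth 2
Step 8: declare c=(read c)=75 at depth 2
Visible at query point: a=75 b=43 c=75 d=43

Answer: 2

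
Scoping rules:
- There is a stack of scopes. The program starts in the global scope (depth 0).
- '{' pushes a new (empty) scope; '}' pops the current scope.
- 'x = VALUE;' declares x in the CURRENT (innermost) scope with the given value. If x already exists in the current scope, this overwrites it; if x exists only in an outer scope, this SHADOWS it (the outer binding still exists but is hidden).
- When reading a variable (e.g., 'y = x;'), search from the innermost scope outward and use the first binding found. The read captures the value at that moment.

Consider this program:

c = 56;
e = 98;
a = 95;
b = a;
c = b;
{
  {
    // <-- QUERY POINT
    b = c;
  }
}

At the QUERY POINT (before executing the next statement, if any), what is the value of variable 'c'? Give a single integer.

Step 1: declare c=56 at depth 0
Step 2: declare e=98 at depth 0
Step 3: declare a=95 at depth 0
Step 4: declare b=(read a)=95 at depth 0
Step 5: declare c=(read b)=95 at depth 0
Step 6: enter scope (depth=1)
Step 7: enter scope (depth=2)
Visible at query point: a=95 b=95 c=95 e=98

Answer: 95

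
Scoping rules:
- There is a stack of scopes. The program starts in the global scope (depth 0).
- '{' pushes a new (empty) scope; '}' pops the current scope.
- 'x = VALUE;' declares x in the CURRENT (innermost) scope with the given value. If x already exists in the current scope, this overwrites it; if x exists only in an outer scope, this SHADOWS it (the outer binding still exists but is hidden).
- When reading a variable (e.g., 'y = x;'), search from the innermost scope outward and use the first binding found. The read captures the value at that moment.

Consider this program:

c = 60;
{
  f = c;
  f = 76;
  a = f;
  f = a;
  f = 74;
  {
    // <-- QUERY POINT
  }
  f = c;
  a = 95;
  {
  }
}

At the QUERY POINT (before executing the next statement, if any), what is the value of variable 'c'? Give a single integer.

Answer: 60

Derivation:
Step 1: declare c=60 at depth 0
Step 2: enter scope (depth=1)
Step 3: declare f=(read c)=60 at depth 1
Step 4: declare f=76 at depth 1
Step 5: declare a=(read f)=76 at depth 1
Step 6: declare f=(read a)=76 at depth 1
Step 7: declare f=74 at depth 1
Step 8: enter scope (depth=2)
Visible at query point: a=76 c=60 f=74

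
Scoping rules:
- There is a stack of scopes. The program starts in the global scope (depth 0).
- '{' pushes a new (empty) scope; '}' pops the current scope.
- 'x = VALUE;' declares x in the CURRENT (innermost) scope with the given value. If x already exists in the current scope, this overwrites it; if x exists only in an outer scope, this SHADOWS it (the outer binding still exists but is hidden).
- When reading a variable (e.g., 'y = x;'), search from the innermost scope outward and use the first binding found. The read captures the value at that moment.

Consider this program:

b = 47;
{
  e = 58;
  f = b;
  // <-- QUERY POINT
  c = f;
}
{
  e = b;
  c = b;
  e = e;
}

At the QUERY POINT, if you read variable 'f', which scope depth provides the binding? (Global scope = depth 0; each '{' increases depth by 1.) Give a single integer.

Step 1: declare b=47 at depth 0
Step 2: enter scope (depth=1)
Step 3: declare e=58 at depth 1
Step 4: declare f=(read b)=47 at depth 1
Visible at query point: b=47 e=58 f=47

Answer: 1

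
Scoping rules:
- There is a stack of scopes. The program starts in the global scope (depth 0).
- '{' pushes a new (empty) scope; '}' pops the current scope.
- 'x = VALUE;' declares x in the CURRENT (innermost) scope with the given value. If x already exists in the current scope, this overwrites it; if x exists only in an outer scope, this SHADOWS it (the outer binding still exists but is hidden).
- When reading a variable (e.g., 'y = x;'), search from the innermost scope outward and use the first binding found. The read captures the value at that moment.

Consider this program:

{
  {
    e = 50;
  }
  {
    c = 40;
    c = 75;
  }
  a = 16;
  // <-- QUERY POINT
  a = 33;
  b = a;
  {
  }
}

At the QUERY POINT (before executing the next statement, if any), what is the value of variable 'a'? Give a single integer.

Answer: 16

Derivation:
Step 1: enter scope (depth=1)
Step 2: enter scope (depth=2)
Step 3: declare e=50 at depth 2
Step 4: exit scope (depth=1)
Step 5: enter scope (depth=2)
Step 6: declare c=40 at depth 2
Step 7: declare c=75 at depth 2
Step 8: exit scope (depth=1)
Step 9: declare a=16 at depth 1
Visible at query point: a=16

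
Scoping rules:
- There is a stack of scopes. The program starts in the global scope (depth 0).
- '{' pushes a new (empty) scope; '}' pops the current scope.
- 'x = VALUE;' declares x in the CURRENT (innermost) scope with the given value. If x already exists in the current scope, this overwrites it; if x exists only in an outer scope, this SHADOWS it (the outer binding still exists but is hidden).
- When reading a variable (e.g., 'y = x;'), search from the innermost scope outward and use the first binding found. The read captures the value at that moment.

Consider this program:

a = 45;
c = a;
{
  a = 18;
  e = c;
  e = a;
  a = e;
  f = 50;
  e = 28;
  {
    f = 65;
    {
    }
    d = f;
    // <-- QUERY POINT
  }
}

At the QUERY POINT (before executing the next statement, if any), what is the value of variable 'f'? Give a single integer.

Step 1: declare a=45 at depth 0
Step 2: declare c=(read a)=45 at depth 0
Step 3: enter scope (depth=1)
Step 4: declare a=18 at depth 1
Step 5: declare e=(read c)=45 at depth 1
Step 6: declare e=(read a)=18 at depth 1
Step 7: declare a=(read e)=18 at depth 1
Step 8: declare f=50 at depth 1
Step 9: declare e=28 at depth 1
Step 10: enter scope (depth=2)
Step 11: declare f=65 at depth 2
Step 12: enter scope (depth=3)
Step 13: exit scope (depth=2)
Step 14: declare d=(read f)=65 at depth 2
Visible at query point: a=18 c=45 d=65 e=28 f=65

Answer: 65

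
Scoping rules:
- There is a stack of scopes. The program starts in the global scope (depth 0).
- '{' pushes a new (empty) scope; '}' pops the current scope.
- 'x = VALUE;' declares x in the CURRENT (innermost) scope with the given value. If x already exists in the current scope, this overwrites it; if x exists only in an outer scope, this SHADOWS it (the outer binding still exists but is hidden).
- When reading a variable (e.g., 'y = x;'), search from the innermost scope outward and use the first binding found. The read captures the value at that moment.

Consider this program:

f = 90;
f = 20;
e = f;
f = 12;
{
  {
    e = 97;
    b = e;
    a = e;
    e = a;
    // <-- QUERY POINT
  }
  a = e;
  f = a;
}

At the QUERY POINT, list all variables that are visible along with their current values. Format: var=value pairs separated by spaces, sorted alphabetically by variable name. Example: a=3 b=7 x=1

Answer: a=97 b=97 e=97 f=12

Derivation:
Step 1: declare f=90 at depth 0
Step 2: declare f=20 at depth 0
Step 3: declare e=(read f)=20 at depth 0
Step 4: declare f=12 at depth 0
Step 5: enter scope (depth=1)
Step 6: enter scope (depth=2)
Step 7: declare e=97 at depth 2
Step 8: declare b=(read e)=97 at depth 2
Step 9: declare a=(read e)=97 at depth 2
Step 10: declare e=(read a)=97 at depth 2
Visible at query point: a=97 b=97 e=97 f=12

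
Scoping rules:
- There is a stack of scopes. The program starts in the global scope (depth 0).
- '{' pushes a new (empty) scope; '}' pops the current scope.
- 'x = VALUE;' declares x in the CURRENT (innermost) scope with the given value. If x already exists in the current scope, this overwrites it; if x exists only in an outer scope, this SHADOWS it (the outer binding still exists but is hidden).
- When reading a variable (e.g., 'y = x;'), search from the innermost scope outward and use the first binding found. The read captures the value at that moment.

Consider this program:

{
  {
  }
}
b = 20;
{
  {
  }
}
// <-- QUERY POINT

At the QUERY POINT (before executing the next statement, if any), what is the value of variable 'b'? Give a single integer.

Step 1: enter scope (depth=1)
Step 2: enter scope (depth=2)
Step 3: exit scope (depth=1)
Step 4: exit scope (depth=0)
Step 5: declare b=20 at depth 0
Step 6: enter scope (depth=1)
Step 7: enter scope (depth=2)
Step 8: exit scope (depth=1)
Step 9: exit scope (depth=0)
Visible at query point: b=20

Answer: 20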